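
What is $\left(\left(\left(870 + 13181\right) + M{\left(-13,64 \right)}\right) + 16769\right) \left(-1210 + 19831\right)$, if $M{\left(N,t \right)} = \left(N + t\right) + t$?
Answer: $576040635$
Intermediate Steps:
$M{\left(N,t \right)} = N + 2 t$
$\left(\left(\left(870 + 13181\right) + M{\left(-13,64 \right)}\right) + 16769\right) \left(-1210 + 19831\right) = \left(\left(\left(870 + 13181\right) + \left(-13 + 2 \cdot 64\right)\right) + 16769\right) \left(-1210 + 19831\right) = \left(\left(14051 + \left(-13 + 128\right)\right) + 16769\right) 18621 = \left(\left(14051 + 115\right) + 16769\right) 18621 = \left(14166 + 16769\right) 18621 = 30935 \cdot 18621 = 576040635$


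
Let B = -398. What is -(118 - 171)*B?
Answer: -21094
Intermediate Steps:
-(118 - 171)*B = -(118 - 171)*(-398) = -(-53)*(-398) = -1*21094 = -21094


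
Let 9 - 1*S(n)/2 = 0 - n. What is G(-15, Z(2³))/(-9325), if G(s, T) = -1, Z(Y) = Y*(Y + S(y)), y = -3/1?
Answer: 1/9325 ≈ 0.00010724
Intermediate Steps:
y = -3 (y = -3*1 = -3)
S(n) = 18 + 2*n (S(n) = 18 - 2*(0 - n) = 18 - (-2)*n = 18 + 2*n)
Z(Y) = Y*(12 + Y) (Z(Y) = Y*(Y + (18 + 2*(-3))) = Y*(Y + (18 - 6)) = Y*(Y + 12) = Y*(12 + Y))
G(-15, Z(2³))/(-9325) = -1/(-9325) = -1*(-1/9325) = 1/9325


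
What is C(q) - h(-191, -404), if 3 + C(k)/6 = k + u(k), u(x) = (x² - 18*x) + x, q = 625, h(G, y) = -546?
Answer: 2284278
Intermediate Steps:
u(x) = x² - 17*x
C(k) = -18 + 6*k + 6*k*(-17 + k) (C(k) = -18 + 6*(k + k*(-17 + k)) = -18 + (6*k + 6*k*(-17 + k)) = -18 + 6*k + 6*k*(-17 + k))
C(q) - h(-191, -404) = (-18 + 6*625 + 6*625*(-17 + 625)) - 1*(-546) = (-18 + 3750 + 6*625*608) + 546 = (-18 + 3750 + 2280000) + 546 = 2283732 + 546 = 2284278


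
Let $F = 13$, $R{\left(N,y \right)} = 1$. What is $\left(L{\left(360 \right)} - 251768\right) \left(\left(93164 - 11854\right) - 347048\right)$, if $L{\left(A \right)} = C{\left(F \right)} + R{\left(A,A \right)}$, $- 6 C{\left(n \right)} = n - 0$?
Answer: $\frac{200713904435}{3} \approx 6.6905 \cdot 10^{10}$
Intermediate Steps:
$C{\left(n \right)} = - \frac{n}{6}$ ($C{\left(n \right)} = - \frac{n - 0}{6} = - \frac{n + 0}{6} = - \frac{n}{6}$)
$L{\left(A \right)} = - \frac{7}{6}$ ($L{\left(A \right)} = \left(- \frac{1}{6}\right) 13 + 1 = - \frac{13}{6} + 1 = - \frac{7}{6}$)
$\left(L{\left(360 \right)} - 251768\right) \left(\left(93164 - 11854\right) - 347048\right) = \left(- \frac{7}{6} - 251768\right) \left(\left(93164 - 11854\right) - 347048\right) = - \frac{1510615 \left(\left(93164 - 11854\right) - 347048\right)}{6} = - \frac{1510615 \left(81310 - 347048\right)}{6} = \left(- \frac{1510615}{6}\right) \left(-265738\right) = \frac{200713904435}{3}$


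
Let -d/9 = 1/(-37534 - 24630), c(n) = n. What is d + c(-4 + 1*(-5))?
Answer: -559467/62164 ≈ -8.9998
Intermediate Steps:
d = 9/62164 (d = -9/(-37534 - 24630) = -9/(-62164) = -9*(-1/62164) = 9/62164 ≈ 0.00014478)
d + c(-4 + 1*(-5)) = 9/62164 + (-4 + 1*(-5)) = 9/62164 + (-4 - 5) = 9/62164 - 9 = -559467/62164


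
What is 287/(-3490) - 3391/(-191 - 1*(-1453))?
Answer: -3049196/1101095 ≈ -2.7692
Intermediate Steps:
287/(-3490) - 3391/(-191 - 1*(-1453)) = 287*(-1/3490) - 3391/(-191 + 1453) = -287/3490 - 3391/1262 = -3049196/1101095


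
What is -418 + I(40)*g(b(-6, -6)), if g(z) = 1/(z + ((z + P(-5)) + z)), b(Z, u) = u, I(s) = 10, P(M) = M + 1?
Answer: -4603/11 ≈ -418.45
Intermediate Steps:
P(M) = 1 + M
g(z) = 1/(-4 + 3*z) (g(z) = 1/(z + ((z + (1 - 5)) + z)) = 1/(z + ((z - 4) + z)) = 1/(z + ((-4 + z) + z)) = 1/(z + (-4 + 2*z)) = 1/(-4 + 3*z))
-418 + I(40)*g(b(-6, -6)) = -418 + 10/(-4 + 3*(-6)) = -418 + 10/(-4 - 18) = -418 + 10/(-22) = -418 + 10*(-1/22) = -418 - 5/11 = -4603/11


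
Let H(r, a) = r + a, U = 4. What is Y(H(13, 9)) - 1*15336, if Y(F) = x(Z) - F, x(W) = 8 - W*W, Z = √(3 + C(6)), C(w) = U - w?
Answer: -15351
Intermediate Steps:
H(r, a) = a + r
C(w) = 4 - w
Z = 1 (Z = √(3 + (4 - 1*6)) = √(3 + (4 - 6)) = √(3 - 2) = √1 = 1)
x(W) = 8 - W²
Y(F) = 7 - F (Y(F) = (8 - 1*1²) - F = (8 - 1*1) - F = (8 - 1) - F = 7 - F)
Y(H(13, 9)) - 1*15336 = (7 - (9 + 13)) - 1*15336 = (7 - 1*22) - 15336 = (7 - 22) - 15336 = -15 - 15336 = -15351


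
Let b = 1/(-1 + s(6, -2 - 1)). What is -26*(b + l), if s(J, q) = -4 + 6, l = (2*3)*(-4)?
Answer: 598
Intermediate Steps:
l = -24 (l = 6*(-4) = -24)
s(J, q) = 2
b = 1 (b = 1/(-1 + 2) = 1/1 = 1)
-26*(b + l) = -26*(1 - 24) = -26*(-23) = 598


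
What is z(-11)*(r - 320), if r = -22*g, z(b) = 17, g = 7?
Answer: -8058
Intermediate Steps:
r = -154 (r = -22*7 = -154)
z(-11)*(r - 320) = 17*(-154 - 320) = 17*(-474) = -8058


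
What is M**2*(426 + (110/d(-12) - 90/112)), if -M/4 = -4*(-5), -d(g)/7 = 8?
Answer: 18960800/7 ≈ 2.7087e+6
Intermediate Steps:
d(g) = -56 (d(g) = -7*8 = -56)
M = -80 (M = -(-16)*(-5) = -4*20 = -80)
M**2*(426 + (110/d(-12) - 90/112)) = (-80)**2*(426 + (110/(-56) - 90/112)) = 6400*(426 + (110*(-1/56) - 90*1/112)) = 6400*(426 + (-55/28 - 45/56)) = 6400*(426 - 155/56) = 6400*(23701/56) = 18960800/7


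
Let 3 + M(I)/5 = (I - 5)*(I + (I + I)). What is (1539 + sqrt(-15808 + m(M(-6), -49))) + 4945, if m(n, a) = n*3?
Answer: 6484 + I*sqrt(12883) ≈ 6484.0 + 113.5*I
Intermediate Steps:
M(I) = -15 + 15*I*(-5 + I) (M(I) = -15 + 5*((I - 5)*(I + (I + I))) = -15 + 5*((-5 + I)*(I + 2*I)) = -15 + 5*((-5 + I)*(3*I)) = -15 + 5*(3*I*(-5 + I)) = -15 + 15*I*(-5 + I))
m(n, a) = 3*n
(1539 + sqrt(-15808 + m(M(-6), -49))) + 4945 = (1539 + sqrt(-15808 + 3*(-15 - 75*(-6) + 15*(-6)**2))) + 4945 = (1539 + sqrt(-15808 + 3*(-15 + 450 + 15*36))) + 4945 = (1539 + sqrt(-15808 + 3*(-15 + 450 + 540))) + 4945 = (1539 + sqrt(-15808 + 3*975)) + 4945 = (1539 + sqrt(-15808 + 2925)) + 4945 = (1539 + sqrt(-12883)) + 4945 = (1539 + I*sqrt(12883)) + 4945 = 6484 + I*sqrt(12883)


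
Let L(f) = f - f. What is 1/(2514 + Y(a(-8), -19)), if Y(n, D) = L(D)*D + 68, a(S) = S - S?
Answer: 1/2582 ≈ 0.00038730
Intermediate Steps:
a(S) = 0
L(f) = 0
Y(n, D) = 68 (Y(n, D) = 0*D + 68 = 0 + 68 = 68)
1/(2514 + Y(a(-8), -19)) = 1/(2514 + 68) = 1/2582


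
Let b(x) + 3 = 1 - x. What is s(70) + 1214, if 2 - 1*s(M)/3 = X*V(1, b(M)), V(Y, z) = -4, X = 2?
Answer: 1244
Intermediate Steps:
b(x) = -2 - x (b(x) = -3 + (1 - x) = -2 - x)
s(M) = 30 (s(M) = 6 - 6*(-4) = 6 - 3*(-8) = 6 + 24 = 30)
s(70) + 1214 = 30 + 1214 = 1244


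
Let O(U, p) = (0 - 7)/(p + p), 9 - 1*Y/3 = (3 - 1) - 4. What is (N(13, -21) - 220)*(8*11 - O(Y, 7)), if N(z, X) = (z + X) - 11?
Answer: -42303/2 ≈ -21152.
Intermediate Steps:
N(z, X) = -11 + X + z (N(z, X) = (X + z) - 11 = -11 + X + z)
Y = 33 (Y = 27 - 3*((3 - 1) - 4) = 27 - 3*(2 - 4) = 27 - 3*(-2) = 27 + 6 = 33)
O(U, p) = -7/(2*p) (O(U, p) = -7*1/(2*p) = -7/(2*p))
(N(13, -21) - 220)*(8*11 - O(Y, 7)) = ((-11 - 21 + 13) - 220)*(8*11 - (-7)/(2*7)) = (-19 - 220)*(88 - (-7)/(2*7)) = -239*(88 - 1*(-½)) = -239*(88 + ½) = -239*177/2 = -42303/2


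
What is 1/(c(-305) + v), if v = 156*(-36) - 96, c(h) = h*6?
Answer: -1/7542 ≈ -0.00013259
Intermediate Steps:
c(h) = 6*h
v = -5712 (v = -5616 - 96 = -5712)
1/(c(-305) + v) = 1/(6*(-305) - 5712) = 1/(-1830 - 5712) = 1/(-7542) = -1/7542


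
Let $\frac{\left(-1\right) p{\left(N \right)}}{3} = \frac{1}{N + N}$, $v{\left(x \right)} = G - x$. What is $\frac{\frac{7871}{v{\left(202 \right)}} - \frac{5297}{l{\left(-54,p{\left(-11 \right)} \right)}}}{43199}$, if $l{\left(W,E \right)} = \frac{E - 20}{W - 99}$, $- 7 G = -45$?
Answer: $- \frac{1879456879}{1987994719} \approx -0.9454$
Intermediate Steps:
$G = \frac{45}{7}$ ($G = \left(- \frac{1}{7}\right) \left(-45\right) = \frac{45}{7} \approx 6.4286$)
$v{\left(x \right)} = \frac{45}{7} - x$
$p{\left(N \right)} = - \frac{3}{2 N}$ ($p{\left(N \right)} = - \frac{3}{N + N} = - \frac{3}{2 N}$)
$l{\left(W,E \right)} = \frac{-20 + E}{-99 + W}$
$\frac{\frac{7871}{v{\left(202 \right)}} - \frac{5297}{l{\left(-54,p{\left(-11 \right)} \right)}}}{43199} = \frac{\frac{7871}{\frac{45}{7} - 202} - \frac{5297}{\frac{1}{-99 - 54} \left(-20 - \frac{3}{2 \left(-11\right)}\right)}}{43199} = \left(\frac{7871}{\frac{45}{7} - 202} - \frac{5297}{\frac{1}{-153} \left(-20 - - \frac{3}{22}\right)}\right) \frac{1}{43199} = \left(\frac{7871}{- \frac{1369}{7}} - \frac{5297}{\left(- \frac{1}{153}\right) \left(-20 + \frac{3}{22}\right)}\right) \frac{1}{43199} = \left(7871 \left(- \frac{7}{1369}\right) - \frac{5297}{\left(- \frac{1}{153}\right) \left(- \frac{437}{22}\right)}\right) \frac{1}{43199} = \left(- \frac{55097}{1369} - \frac{5297}{\frac{437}{3366}}\right) \frac{1}{43199} = \left(- \frac{55097}{1369} - \frac{17829702}{437}\right) \frac{1}{43199} = \left(- \frac{24432939427}{598253}\right) \frac{1}{43199} = - \frac{1879456879}{1987994719}$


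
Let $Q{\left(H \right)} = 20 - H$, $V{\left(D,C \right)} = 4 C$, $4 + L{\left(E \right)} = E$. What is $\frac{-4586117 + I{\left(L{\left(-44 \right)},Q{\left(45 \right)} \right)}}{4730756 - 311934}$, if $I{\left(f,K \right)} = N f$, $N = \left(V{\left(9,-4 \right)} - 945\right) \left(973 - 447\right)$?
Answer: $\frac{19677211}{4418822} \approx 4.453$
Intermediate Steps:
$L{\left(E \right)} = -4 + E$
$N = -505486$ ($N = \left(4 \left(-4\right) - 945\right) \left(973 - 447\right) = \left(-16 - 945\right) 526 = \left(-961\right) 526 = -505486$)
$I{\left(f,K \right)} = - 505486 f$
$\frac{-4586117 + I{\left(L{\left(-44 \right)},Q{\left(45 \right)} \right)}}{4730756 - 311934} = \frac{-4586117 - 505486 \left(-4 - 44\right)}{4730756 - 311934} = \frac{-4586117 - -24263328}{4418822} = \left(-4586117 + 24263328\right) \frac{1}{4418822} = 19677211 \cdot \frac{1}{4418822} = \frac{19677211}{4418822}$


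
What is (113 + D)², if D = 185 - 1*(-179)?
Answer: 227529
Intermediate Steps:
D = 364 (D = 185 + 179 = 364)
(113 + D)² = (113 + 364)² = 477² = 227529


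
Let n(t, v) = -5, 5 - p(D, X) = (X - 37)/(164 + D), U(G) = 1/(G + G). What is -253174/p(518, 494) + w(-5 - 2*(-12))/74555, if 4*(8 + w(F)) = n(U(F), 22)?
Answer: -1391677227033/23801180 ≈ -58471.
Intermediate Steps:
U(G) = 1/(2*G)
p(D, X) = 5 - (-37 + X)/(164 + D) (p(D, X) = 5 - (X - 37)/(164 + D) = 5 - (-37 + X)/(164 + D))
w(F) = -37/4 (w(F) = -8 + (1/4)*(-5) = -8 - 5/4 = -37/4)
-253174/p(518, 494) + w(-5 - 2*(-12))/74555 = -253174*(164 + 518)/(857 - 1*494 + 5*518) - 37/4/74555 = -253174*682/(857 - 494 + 2590) - 37/4*1/74555 = -253174/((1/682)*2953) - 1/8060 = -253174/2953/682 - 1/8060 = -253174*682/2953 - 1/8060 = -172664668/2953 - 1/8060 = -1391677227033/23801180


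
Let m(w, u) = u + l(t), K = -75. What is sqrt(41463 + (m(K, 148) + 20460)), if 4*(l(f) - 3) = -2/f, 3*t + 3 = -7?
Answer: sqrt(6207415)/10 ≈ 249.15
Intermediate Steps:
t = -10/3 (t = -1 + (1/3)*(-7) = -1 - 7/3 = -10/3 ≈ -3.3333)
l(f) = 3 - 1/(2*f) (l(f) = 3 + (-2/f)/4 = 3 - 1/(2*f))
m(w, u) = 63/20 + u (m(w, u) = u + (3 - 1/(2*(-10/3))) = u + (3 - 1/2*(-3/10)) = u + (3 + 3/20) = u + 63/20 = 63/20 + u)
sqrt(41463 + (m(K, 148) + 20460)) = sqrt(41463 + ((63/20 + 148) + 20460)) = sqrt(41463 + (3023/20 + 20460)) = sqrt(41463 + 412223/20) = sqrt(1241483/20) = sqrt(6207415)/10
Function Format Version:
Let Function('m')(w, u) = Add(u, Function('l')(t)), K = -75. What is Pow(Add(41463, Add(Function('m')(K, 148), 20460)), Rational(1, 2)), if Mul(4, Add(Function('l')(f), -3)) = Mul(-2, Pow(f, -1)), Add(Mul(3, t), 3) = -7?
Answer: Mul(Rational(1, 10), Pow(6207415, Rational(1, 2))) ≈ 249.15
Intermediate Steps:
t = Rational(-10, 3) (t = Add(-1, Mul(Rational(1, 3), -7)) = Add(-1, Rational(-7, 3)) = Rational(-10, 3) ≈ -3.3333)
Function('l')(f) = Add(3, Mul(Rational(-1, 2), Pow(f, -1))) (Function('l')(f) = Add(3, Mul(Rational(1, 4), Mul(-2, Pow(f, -1)))) = Add(3, Mul(Rational(-1, 2), Pow(f, -1))))
Function('m')(w, u) = Add(Rational(63, 20), u) (Function('m')(w, u) = Add(u, Add(3, Mul(Rational(-1, 2), Pow(Rational(-10, 3), -1)))) = Add(u, Add(3, Mul(Rational(-1, 2), Rational(-3, 10)))) = Add(u, Add(3, Rational(3, 20))) = Add(u, Rational(63, 20)) = Add(Rational(63, 20), u))
Pow(Add(41463, Add(Function('m')(K, 148), 20460)), Rational(1, 2)) = Pow(Add(41463, Add(Add(Rational(63, 20), 148), 20460)), Rational(1, 2)) = Pow(Add(41463, Add(Rational(3023, 20), 20460)), Rational(1, 2)) = Pow(Add(41463, Rational(412223, 20)), Rational(1, 2)) = Pow(Rational(1241483, 20), Rational(1, 2)) = Mul(Rational(1, 10), Pow(6207415, Rational(1, 2)))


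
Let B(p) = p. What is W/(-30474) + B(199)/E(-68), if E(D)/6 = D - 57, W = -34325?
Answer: 1639952/1904625 ≈ 0.86104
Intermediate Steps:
E(D) = -342 + 6*D (E(D) = 6*(D - 57) = 6*(-57 + D) = -342 + 6*D)
W/(-30474) + B(199)/E(-68) = -34325/(-30474) + 199/(-342 + 6*(-68)) = -34325*(-1/30474) + 199/(-342 - 408) = 34325/30474 + 199/(-750) = 34325/30474 + 199*(-1/750) = 34325/30474 - 199/750 = 1639952/1904625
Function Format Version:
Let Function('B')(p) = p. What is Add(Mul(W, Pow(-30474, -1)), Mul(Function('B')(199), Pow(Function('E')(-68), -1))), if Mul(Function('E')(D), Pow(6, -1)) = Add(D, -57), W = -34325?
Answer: Rational(1639952, 1904625) ≈ 0.86104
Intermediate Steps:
Function('E')(D) = Add(-342, Mul(6, D)) (Function('E')(D) = Mul(6, Add(D, -57)) = Mul(6, Add(-57, D)) = Add(-342, Mul(6, D)))
Add(Mul(W, Pow(-30474, -1)), Mul(Function('B')(199), Pow(Function('E')(-68), -1))) = Add(Mul(-34325, Pow(-30474, -1)), Mul(199, Pow(Add(-342, Mul(6, -68)), -1))) = Add(Mul(-34325, Rational(-1, 30474)), Mul(199, Pow(Add(-342, -408), -1))) = Add(Rational(34325, 30474), Mul(199, Pow(-750, -1))) = Add(Rational(34325, 30474), Mul(199, Rational(-1, 750))) = Add(Rational(34325, 30474), Rational(-199, 750)) = Rational(1639952, 1904625)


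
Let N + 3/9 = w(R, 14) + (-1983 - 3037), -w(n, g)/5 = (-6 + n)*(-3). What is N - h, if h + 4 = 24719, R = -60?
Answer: -92176/3 ≈ -30725.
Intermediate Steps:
w(n, g) = -90 + 15*n (w(n, g) = -5*(-6 + n)*(-3) = -5*(18 - 3*n) = -90 + 15*n)
N = -18031/3 (N = -⅓ + ((-90 + 15*(-60)) + (-1983 - 3037)) = -⅓ + ((-90 - 900) - 5020) = -⅓ + (-990 - 5020) = -⅓ - 6010 = -18031/3 ≈ -6010.3)
h = 24715 (h = -4 + 24719 = 24715)
N - h = -18031/3 - 1*24715 = -18031/3 - 24715 = -92176/3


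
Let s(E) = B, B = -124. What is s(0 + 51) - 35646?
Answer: -35770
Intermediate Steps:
s(E) = -124
s(0 + 51) - 35646 = -124 - 35646 = -35770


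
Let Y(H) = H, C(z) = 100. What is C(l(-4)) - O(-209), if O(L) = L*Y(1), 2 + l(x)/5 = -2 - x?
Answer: 309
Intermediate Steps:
l(x) = -20 - 5*x (l(x) = -10 + 5*(-2 - x) = -10 + (-10 - 5*x) = -20 - 5*x)
O(L) = L (O(L) = L*1 = L)
C(l(-4)) - O(-209) = 100 - 1*(-209) = 100 + 209 = 309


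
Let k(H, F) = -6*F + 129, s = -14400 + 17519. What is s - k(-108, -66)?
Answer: 2594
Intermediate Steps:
s = 3119
k(H, F) = 129 - 6*F
s - k(-108, -66) = 3119 - (129 - 6*(-66)) = 3119 - (129 + 396) = 3119 - 1*525 = 3119 - 525 = 2594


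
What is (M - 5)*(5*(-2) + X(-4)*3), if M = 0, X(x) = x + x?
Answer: 170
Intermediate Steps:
X(x) = 2*x
(M - 5)*(5*(-2) + X(-4)*3) = (0 - 5)*(5*(-2) + (2*(-4))*3) = -5*(-10 - 8*3) = -5*(-10 - 24) = -5*(-34) = 170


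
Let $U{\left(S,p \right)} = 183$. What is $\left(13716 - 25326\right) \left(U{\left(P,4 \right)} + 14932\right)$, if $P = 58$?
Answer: $-175485150$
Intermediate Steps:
$\left(13716 - 25326\right) \left(U{\left(P,4 \right)} + 14932\right) = \left(13716 - 25326\right) \left(183 + 14932\right) = \left(-11610\right) 15115 = -175485150$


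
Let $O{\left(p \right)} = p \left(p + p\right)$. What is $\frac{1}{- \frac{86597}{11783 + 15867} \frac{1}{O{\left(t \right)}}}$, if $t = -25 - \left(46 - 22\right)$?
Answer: $- \frac{18967900}{12371} \approx -1533.3$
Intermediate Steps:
$t = -49$ ($t = -25 - 24 = -49$)
$O{\left(p \right)} = 2 p^{2}$ ($O{\left(p \right)} = p 2 p = 2 p^{2}$)
$\frac{1}{- \frac{86597}{11783 + 15867} \frac{1}{O{\left(t \right)}}} = \frac{1}{- \frac{86597}{11783 + 15867} \frac{1}{2 \left(-49\right)^{2}}} = \frac{1}{- \frac{86597}{27650} \frac{1}{2 \cdot 2401}} = \frac{1}{\left(-86597\right) \frac{1}{27650} \cdot \frac{1}{4802}} = \frac{1}{\left(- \frac{12371}{3950}\right) \frac{1}{4802}} = \frac{1}{- \frac{12371}{18967900}} = - \frac{18967900}{12371}$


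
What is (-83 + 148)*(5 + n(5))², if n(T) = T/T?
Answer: 2340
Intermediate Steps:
n(T) = 1
(-83 + 148)*(5 + n(5))² = (-83 + 148)*(5 + 1)² = 65*6² = 65*36 = 2340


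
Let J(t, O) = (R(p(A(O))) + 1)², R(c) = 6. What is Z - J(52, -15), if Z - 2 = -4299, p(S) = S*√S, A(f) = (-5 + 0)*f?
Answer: -4346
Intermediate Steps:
A(f) = -5*f
p(S) = S^(3/2)
Z = -4297 (Z = 2 - 4299 = -4297)
J(t, O) = 49 (J(t, O) = (6 + 1)² = 7² = 49)
Z - J(52, -15) = -4297 - 1*49 = -4297 - 49 = -4346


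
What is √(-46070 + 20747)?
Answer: I*√25323 ≈ 159.13*I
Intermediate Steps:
√(-46070 + 20747) = √(-25323) = I*√25323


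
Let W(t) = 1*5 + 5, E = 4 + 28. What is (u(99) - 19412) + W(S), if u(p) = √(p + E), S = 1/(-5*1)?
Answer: -19402 + √131 ≈ -19391.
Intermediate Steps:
E = 32
S = -⅕ (S = 1/(-5) = -⅕ ≈ -0.20000)
u(p) = √(32 + p) (u(p) = √(p + 32) = √(32 + p))
W(t) = 10 (W(t) = 5 + 5 = 10)
(u(99) - 19412) + W(S) = (√(32 + 99) - 19412) + 10 = (√131 - 19412) + 10 = (-19412 + √131) + 10 = -19402 + √131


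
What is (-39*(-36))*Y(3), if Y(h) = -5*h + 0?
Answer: -21060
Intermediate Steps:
Y(h) = -5*h
(-39*(-36))*Y(3) = (-39*(-36))*(-5*3) = 1404*(-15) = -21060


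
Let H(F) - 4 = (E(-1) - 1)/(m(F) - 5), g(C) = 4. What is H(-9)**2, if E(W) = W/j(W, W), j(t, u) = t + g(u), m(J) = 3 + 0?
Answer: 196/9 ≈ 21.778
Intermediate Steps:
m(J) = 3
j(t, u) = 4 + t (j(t, u) = t + 4 = 4 + t)
E(W) = W/(4 + W)
H(F) = 14/3 (H(F) = 4 + (-1/(4 - 1) - 1)/(3 - 5) = 4 + (-1/3 - 1)/(-2) = 4 + (-1*1/3 - 1)*(-1/2) = 4 + (-1/3 - 1)*(-1/2) = 4 - 4/3*(-1/2) = 4 + 2/3 = 14/3)
H(-9)**2 = (14/3)**2 = 196/9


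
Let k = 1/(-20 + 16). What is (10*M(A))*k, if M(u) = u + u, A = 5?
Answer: -25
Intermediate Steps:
M(u) = 2*u
k = -¼ (k = 1/(-4) = -¼ ≈ -0.25000)
(10*M(A))*k = (10*(2*5))*(-¼) = (10*10)*(-¼) = 100*(-¼) = -25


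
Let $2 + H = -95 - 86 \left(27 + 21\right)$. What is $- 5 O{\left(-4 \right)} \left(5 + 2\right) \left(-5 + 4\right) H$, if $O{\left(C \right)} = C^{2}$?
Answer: $-2366000$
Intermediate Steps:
$H = -4225$ ($H = -2 - \left(95 + 86 \left(27 + 21\right)\right) = -2 - 4223 = -4225$)
$- 5 O{\left(-4 \right)} \left(5 + 2\right) \left(-5 + 4\right) H = - 5 \left(-4\right)^{2} \left(5 + 2\right) \left(-5 + 4\right) \left(-4225\right) = \left(-5\right) 16 \cdot 7 \left(-1\right) \left(-4225\right) = \left(-80\right) \left(-7\right) \left(-4225\right) = 560 \left(-4225\right) = -2366000$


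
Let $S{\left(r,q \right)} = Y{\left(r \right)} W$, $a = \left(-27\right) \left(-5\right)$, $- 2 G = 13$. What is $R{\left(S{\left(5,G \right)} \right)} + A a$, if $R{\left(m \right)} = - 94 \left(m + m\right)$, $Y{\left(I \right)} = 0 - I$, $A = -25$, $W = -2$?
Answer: $-5255$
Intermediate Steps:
$G = - \frac{13}{2}$ ($G = \left(- \frac{1}{2}\right) 13 = - \frac{13}{2} \approx -6.5$)
$a = 135$
$Y{\left(I \right)} = - I$
$S{\left(r,q \right)} = 2 r$ ($S{\left(r,q \right)} = - r \left(-2\right) = 2 r$)
$R{\left(m \right)} = - 188 m$ ($R{\left(m \right)} = - 94 \cdot 2 m = - 188 m$)
$R{\left(S{\left(5,G \right)} \right)} + A a = - 188 \cdot 2 \cdot 5 - 3375 = \left(-188\right) 10 - 3375 = -1880 - 3375 = -5255$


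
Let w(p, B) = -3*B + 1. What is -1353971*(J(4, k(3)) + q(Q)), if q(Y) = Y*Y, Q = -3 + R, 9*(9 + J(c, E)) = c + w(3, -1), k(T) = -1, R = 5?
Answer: 50096927/9 ≈ 5.5663e+6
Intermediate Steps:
w(p, B) = 1 - 3*B
J(c, E) = -77/9 + c/9 (J(c, E) = -9 + (c + (1 - 3*(-1)))/9 = -9 + (c + (1 + 3))/9 = -9 + (c + 4)/9 = -9 + (4 + c)/9 = -9 + (4/9 + c/9) = -77/9 + c/9)
Q = 2 (Q = -3 + 5 = 2)
q(Y) = Y**2
-1353971*(J(4, k(3)) + q(Q)) = -1353971*((-77/9 + (1/9)*4) + 2**2) = -1353971*((-77/9 + 4/9) + 4) = -1353971*(-73/9 + 4) = -1353971*(-37/9) = 50096927/9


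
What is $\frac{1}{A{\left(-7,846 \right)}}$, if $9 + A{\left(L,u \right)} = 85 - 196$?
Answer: $- \frac{1}{120} \approx -0.0083333$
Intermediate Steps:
$A{\left(L,u \right)} = -120$ ($A{\left(L,u \right)} = -9 + \left(85 - 196\right) = -9 - 111 = -120$)
$\frac{1}{A{\left(-7,846 \right)}} = \frac{1}{-120} = - \frac{1}{120}$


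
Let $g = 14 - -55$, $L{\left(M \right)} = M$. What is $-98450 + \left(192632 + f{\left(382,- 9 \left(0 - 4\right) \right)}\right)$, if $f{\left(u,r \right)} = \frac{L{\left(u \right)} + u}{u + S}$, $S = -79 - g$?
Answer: $\frac{11019676}{117} \approx 94185.0$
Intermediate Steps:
$g = 69$ ($g = 14 + 55 = 69$)
$S = -148$ ($S = -79 - 69 = -148$)
$f{\left(u,r \right)} = \frac{2 u}{-148 + u}$ ($f{\left(u,r \right)} = \frac{u + u}{u - 148} = \frac{2 u}{-148 + u}$)
$-98450 + \left(192632 + f{\left(382,- 9 \left(0 - 4\right) \right)}\right) = -98450 + \left(192632 + 2 \cdot 382 \frac{1}{-148 + 382}\right) = -98450 + \left(192632 + 2 \cdot 382 \cdot \frac{1}{234}\right) = -98450 + \left(192632 + \frac{382}{117}\right) = -98450 + \frac{22538326}{117} = \frac{11019676}{117}$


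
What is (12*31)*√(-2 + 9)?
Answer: 372*√7 ≈ 984.22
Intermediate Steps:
(12*31)*√(-2 + 9) = 372*√7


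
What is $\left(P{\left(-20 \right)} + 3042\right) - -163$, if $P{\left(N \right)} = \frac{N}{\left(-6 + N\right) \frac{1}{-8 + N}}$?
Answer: $\frac{41385}{13} \approx 3183.5$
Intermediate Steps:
$P{\left(N \right)} = \frac{N \left(-8 + N\right)}{-6 + N}$ ($P{\left(N \right)} = \frac{N}{\frac{1}{-8 + N} \left(-6 + N\right)} = N \frac{-8 + N}{-6 + N} = \frac{N \left(-8 + N\right)}{-6 + N}$)
$\left(P{\left(-20 \right)} + 3042\right) - -163 = \left(- \frac{20 \left(-8 - 20\right)}{-6 - 20} + 3042\right) - -163 = \left(\left(-20\right) \frac{1}{-26} \left(-28\right) + 3042\right) + \left(189 - 26\right) = \left(\left(-20\right) \left(- \frac{1}{26}\right) \left(-28\right) + 3042\right) + 163 = \left(- \frac{280}{13} + 3042\right) + 163 = \frac{39266}{13} + 163 = \frac{41385}{13}$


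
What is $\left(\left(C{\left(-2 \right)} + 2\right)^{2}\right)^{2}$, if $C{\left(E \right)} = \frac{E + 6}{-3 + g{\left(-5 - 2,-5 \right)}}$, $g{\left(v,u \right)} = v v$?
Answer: $\frac{5308416}{279841} \approx 18.969$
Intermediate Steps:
$g{\left(v,u \right)} = v^{2}$
$C{\left(E \right)} = \frac{3}{23} + \frac{E}{46}$ ($C{\left(E \right)} = \frac{E + 6}{-3 + \left(-5 - 2\right)^{2}} = \frac{6 + E}{-3 + \left(-7\right)^{2}} = \frac{6 + E}{-3 + 49} = \frac{6 + E}{46} = \left(6 + E\right) \frac{1}{46} = \frac{3}{23} + \frac{E}{46}$)
$\left(\left(C{\left(-2 \right)} + 2\right)^{2}\right)^{2} = \left(\left(\left(\frac{3}{23} + \frac{1}{46} \left(-2\right)\right) + 2\right)^{2}\right)^{2} = \left(\left(\left(\frac{3}{23} - \frac{1}{23}\right) + 2\right)^{2}\right)^{2} = \left(\left(\frac{2}{23} + 2\right)^{2}\right)^{2} = \left(\left(\frac{48}{23}\right)^{2}\right)^{2} = \left(\frac{2304}{529}\right)^{2} = \frac{5308416}{279841}$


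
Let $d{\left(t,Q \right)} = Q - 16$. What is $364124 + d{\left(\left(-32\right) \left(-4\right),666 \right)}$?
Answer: $364774$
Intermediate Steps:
$d{\left(t,Q \right)} = -16 + Q$ ($d{\left(t,Q \right)} = Q - 16 = -16 + Q$)
$364124 + d{\left(\left(-32\right) \left(-4\right),666 \right)} = 364124 + \left(-16 + 666\right) = 364124 + 650 = 364774$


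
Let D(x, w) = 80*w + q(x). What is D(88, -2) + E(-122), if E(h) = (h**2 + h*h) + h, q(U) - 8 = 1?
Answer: 29495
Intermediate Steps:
q(U) = 9 (q(U) = 8 + 1 = 9)
E(h) = h + 2*h**2 (E(h) = (h**2 + h**2) + h = 2*h**2 + h = h + 2*h**2)
D(x, w) = 9 + 80*w (D(x, w) = 80*w + 9 = 9 + 80*w)
D(88, -2) + E(-122) = (9 + 80*(-2)) - 122*(1 + 2*(-122)) = (9 - 160) - 122*(1 - 244) = -151 - 122*(-243) = -151 + 29646 = 29495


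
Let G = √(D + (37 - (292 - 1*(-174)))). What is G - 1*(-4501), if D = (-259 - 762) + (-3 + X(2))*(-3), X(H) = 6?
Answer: 4501 + I*√1459 ≈ 4501.0 + 38.197*I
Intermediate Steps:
D = -1030 (D = (-259 - 762) + (-3 + 6)*(-3) = -1021 + 3*(-3) = -1021 - 9 = -1030)
G = I*√1459 (G = √(-1030 + (37 - (292 - 1*(-174)))) = √(-1030 + (37 - (292 + 174))) = √(-1030 + (37 - 1*466)) = √(-1030 + (37 - 466)) = √(-1030 - 429) = √(-1459) = I*√1459 ≈ 38.197*I)
G - 1*(-4501) = I*√1459 - 1*(-4501) = I*√1459 + 4501 = 4501 + I*√1459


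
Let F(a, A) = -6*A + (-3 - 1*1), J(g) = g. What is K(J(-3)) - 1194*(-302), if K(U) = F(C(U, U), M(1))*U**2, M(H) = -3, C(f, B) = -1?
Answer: 360714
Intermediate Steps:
F(a, A) = -4 - 6*A (F(a, A) = -6*A + (-3 - 1) = -6*A - 4 = -4 - 6*A)
K(U) = 14*U**2 (K(U) = (-4 - 6*(-3))*U**2 = (-4 + 18)*U**2 = 14*U**2)
K(J(-3)) - 1194*(-302) = 14*(-3)**2 - 1194*(-302) = 14*9 + 360588 = 126 + 360588 = 360714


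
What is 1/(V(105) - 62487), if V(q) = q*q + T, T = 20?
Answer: -1/51442 ≈ -1.9439e-5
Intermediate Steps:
V(q) = 20 + q² (V(q) = q*q + 20 = q² + 20 = 20 + q²)
1/(V(105) - 62487) = 1/((20 + 105²) - 62487) = 1/((20 + 11025) - 62487) = 1/(11045 - 62487) = 1/(-51442) = -1/51442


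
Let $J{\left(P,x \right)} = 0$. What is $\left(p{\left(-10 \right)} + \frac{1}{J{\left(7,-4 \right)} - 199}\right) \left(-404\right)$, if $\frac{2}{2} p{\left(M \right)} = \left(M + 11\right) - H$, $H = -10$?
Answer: $- \frac{883952}{199} \approx -4442.0$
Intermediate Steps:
$p{\left(M \right)} = 21 + M$ ($p{\left(M \right)} = \left(M + 11\right) - -10 = \left(11 + M\right) + 10 = 21 + M$)
$\left(p{\left(-10 \right)} + \frac{1}{J{\left(7,-4 \right)} - 199}\right) \left(-404\right) = \left(\left(21 - 10\right) + \frac{1}{0 - 199}\right) \left(-404\right) = \left(11 + \frac{1}{-199}\right) \left(-404\right) = \left(11 - \frac{1}{199}\right) \left(-404\right) = \frac{2188}{199} \left(-404\right) = - \frac{883952}{199}$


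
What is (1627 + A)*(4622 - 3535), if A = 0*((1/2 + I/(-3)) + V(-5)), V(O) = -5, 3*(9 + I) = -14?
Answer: 1768549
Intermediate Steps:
I = -41/3 (I = -9 + (1/3)*(-14) = -9 - 14/3 = -41/3 ≈ -13.667)
A = 0 (A = 0*((1/2 - 41/3/(-3)) - 5) = 0*((1*(1/2) - 41/3*(-1/3)) - 5) = 0*((1/2 + 41/9) - 5) = 0*(91/18 - 5) = 0*(1/18) = 0)
(1627 + A)*(4622 - 3535) = (1627 + 0)*(4622 - 3535) = 1627*1087 = 1768549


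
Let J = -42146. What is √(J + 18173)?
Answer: I*√23973 ≈ 154.83*I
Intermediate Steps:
√(J + 18173) = √(-42146 + 18173) = √(-23973) = I*√23973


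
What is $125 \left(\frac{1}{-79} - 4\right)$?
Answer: $- \frac{39625}{79} \approx -501.58$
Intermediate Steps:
$125 \left(\frac{1}{-79} - 4\right) = 125 \left(- \frac{1}{79} - 4\right) = 125 \left(- \frac{317}{79}\right) = - \frac{39625}{79}$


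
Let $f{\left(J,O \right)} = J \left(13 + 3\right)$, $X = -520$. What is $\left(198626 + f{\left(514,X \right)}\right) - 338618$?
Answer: $-131768$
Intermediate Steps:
$f{\left(J,O \right)} = 16 J$ ($f{\left(J,O \right)} = J 16 = 16 J$)
$\left(198626 + f{\left(514,X \right)}\right) - 338618 = \left(198626 + 16 \cdot 514\right) - 338618 = \left(198626 + 8224\right) - 338618 = 206850 - 338618 = -131768$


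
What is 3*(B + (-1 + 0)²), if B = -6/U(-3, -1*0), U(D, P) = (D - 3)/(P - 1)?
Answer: 0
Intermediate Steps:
U(D, P) = (-3 + D)/(-1 + P)
B = -1 (B = -6*(-1 - 1*0)/(-3 - 3) = -6/(-6/(-1 + 0)) = -6/(-6/(-1)) = -6/((-1*(-6))) = -6/6 = -6*⅙ = -1)
3*(B + (-1 + 0)²) = 3*(-1 + (-1 + 0)²) = 3*(-1 + (-1)²) = 3*(-1 + 1) = 3*0 = 0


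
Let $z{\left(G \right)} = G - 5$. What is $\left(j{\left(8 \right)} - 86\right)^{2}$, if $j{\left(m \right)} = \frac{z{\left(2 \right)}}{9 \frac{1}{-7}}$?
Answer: $\frac{63001}{9} \approx 7000.1$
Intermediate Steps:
$z{\left(G \right)} = -5 + G$
$j{\left(m \right)} = \frac{7}{3}$ ($j{\left(m \right)} = \frac{-5 + 2}{9 \frac{1}{-7}} = - \frac{3}{9 \left(- \frac{1}{7}\right)} = - \frac{3}{- \frac{9}{7}} = \left(-3\right) \left(- \frac{7}{9}\right) = \frac{7}{3}$)
$\left(j{\left(8 \right)} - 86\right)^{2} = \left(\frac{7}{3} - 86\right)^{2} = \left(- \frac{251}{3}\right)^{2} = \frac{63001}{9}$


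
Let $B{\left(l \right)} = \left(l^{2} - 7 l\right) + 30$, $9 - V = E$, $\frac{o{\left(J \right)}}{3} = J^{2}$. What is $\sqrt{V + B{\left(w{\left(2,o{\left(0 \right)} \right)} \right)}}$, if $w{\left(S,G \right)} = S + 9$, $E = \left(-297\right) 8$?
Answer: $\sqrt{2459} \approx 49.588$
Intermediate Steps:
$E = -2376$
$o{\left(J \right)} = 3 J^{2}$
$w{\left(S,G \right)} = 9 + S$
$V = 2385$ ($V = 9 - -2376 = 9 + 2376 = 2385$)
$B{\left(l \right)} = 30 + l^{2} - 7 l$
$\sqrt{V + B{\left(w{\left(2,o{\left(0 \right)} \right)} \right)}} = \sqrt{2385 + \left(30 + \left(9 + 2\right)^{2} - 7 \left(9 + 2\right)\right)} = \sqrt{2385 + \left(30 + 11^{2} - 77\right)} = \sqrt{2385 + \left(30 + 121 - 77\right)} = \sqrt{2385 + 74} = \sqrt{2459}$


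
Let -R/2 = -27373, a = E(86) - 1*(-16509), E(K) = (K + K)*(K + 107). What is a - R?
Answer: -5041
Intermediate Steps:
E(K) = 2*K*(107 + K) (E(K) = (2*K)*(107 + K) = 2*K*(107 + K))
a = 49705 (a = 2*86*(107 + 86) - 1*(-16509) = 2*86*193 + 16509 = 33196 + 16509 = 49705)
R = 54746 (R = -2*(-27373) = 54746)
a - R = 49705 - 1*54746 = 49705 - 54746 = -5041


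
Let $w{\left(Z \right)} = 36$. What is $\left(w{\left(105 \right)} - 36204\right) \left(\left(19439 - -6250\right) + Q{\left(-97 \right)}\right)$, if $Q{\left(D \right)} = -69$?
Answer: $-926624160$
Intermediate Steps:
$\left(w{\left(105 \right)} - 36204\right) \left(\left(19439 - -6250\right) + Q{\left(-97 \right)}\right) = \left(36 - 36204\right) \left(\left(19439 - -6250\right) - 69\right) = - 36168 \left(\left(19439 + 6250\right) - 69\right) = - 36168 \left(25689 - 69\right) = \left(-36168\right) 25620 = -926624160$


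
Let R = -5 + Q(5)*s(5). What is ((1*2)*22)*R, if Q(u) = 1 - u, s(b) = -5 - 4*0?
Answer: 660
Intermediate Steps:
s(b) = -5 (s(b) = -5 + 0 = -5)
R = 15 (R = -5 + (1 - 1*5)*(-5) = -5 + (1 - 5)*(-5) = -5 - 4*(-5) = -5 + 20 = 15)
((1*2)*22)*R = ((1*2)*22)*15 = (2*22)*15 = 44*15 = 660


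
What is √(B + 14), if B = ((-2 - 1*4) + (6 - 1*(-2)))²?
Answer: 3*√2 ≈ 4.2426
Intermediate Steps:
B = 4 (B = ((-2 - 4) + (6 + 2))² = (-6 + 8)² = 2² = 4)
√(B + 14) = √(4 + 14) = √18 = 3*√2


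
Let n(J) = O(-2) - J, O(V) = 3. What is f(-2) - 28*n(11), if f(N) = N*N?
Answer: 228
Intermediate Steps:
f(N) = N²
n(J) = 3 - J
f(-2) - 28*n(11) = (-2)² - 28*(3 - 1*11) = 4 - 28*(3 - 11) = 4 - 28*(-8) = 4 + 224 = 228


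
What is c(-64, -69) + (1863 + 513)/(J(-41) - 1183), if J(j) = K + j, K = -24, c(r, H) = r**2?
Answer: 212893/52 ≈ 4094.1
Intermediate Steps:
J(j) = -24 + j
c(-64, -69) + (1863 + 513)/(J(-41) - 1183) = (-64)**2 + (1863 + 513)/((-24 - 41) - 1183) = 4096 + 2376/(-65 - 1183) = 4096 + 2376/(-1248) = 4096 + 2376*(-1/1248) = 4096 - 99/52 = 212893/52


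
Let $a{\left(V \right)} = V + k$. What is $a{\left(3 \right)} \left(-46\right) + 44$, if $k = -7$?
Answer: $228$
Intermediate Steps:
$a{\left(V \right)} = -7 + V$ ($a{\left(V \right)} = V - 7 = -7 + V$)
$a{\left(3 \right)} \left(-46\right) + 44 = \left(-7 + 3\right) \left(-46\right) + 44 = \left(-4\right) \left(-46\right) + 44 = 184 + 44 = 228$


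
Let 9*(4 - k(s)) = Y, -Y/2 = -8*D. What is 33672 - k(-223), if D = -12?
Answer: 100940/3 ≈ 33647.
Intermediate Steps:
Y = -192 (Y = -(-16)*(-12) = -2*96 = -192)
k(s) = 76/3 (k(s) = 4 - 1/9*(-192) = 4 + 64/3 = 76/3)
33672 - k(-223) = 33672 - 1*76/3 = 33672 - 76/3 = 100940/3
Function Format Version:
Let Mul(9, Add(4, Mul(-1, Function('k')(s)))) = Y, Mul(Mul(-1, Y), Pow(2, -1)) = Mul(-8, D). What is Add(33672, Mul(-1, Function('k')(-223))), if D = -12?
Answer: Rational(100940, 3) ≈ 33647.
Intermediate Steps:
Y = -192 (Y = Mul(-2, Mul(-8, -12)) = Mul(-2, 96) = -192)
Function('k')(s) = Rational(76, 3) (Function('k')(s) = Add(4, Mul(Rational(-1, 9), -192)) = Add(4, Rational(64, 3)) = Rational(76, 3))
Add(33672, Mul(-1, Function('k')(-223))) = Add(33672, Mul(-1, Rational(76, 3))) = Add(33672, Rational(-76, 3)) = Rational(100940, 3)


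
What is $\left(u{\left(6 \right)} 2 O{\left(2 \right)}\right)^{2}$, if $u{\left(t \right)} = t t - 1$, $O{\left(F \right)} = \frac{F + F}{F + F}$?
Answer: $4900$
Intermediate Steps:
$O{\left(F \right)} = 1$ ($O{\left(F \right)} = \frac{2 F}{2 F} = 2 F \frac{1}{2 F} = 1$)
$u{\left(t \right)} = -1 + t^{2}$ ($u{\left(t \right)} = t^{2} - 1 = -1 + t^{2}$)
$\left(u{\left(6 \right)} 2 O{\left(2 \right)}\right)^{2} = \left(\left(-1 + 6^{2}\right) 2 \cdot 1\right)^{2} = \left(\left(-1 + 36\right) 2 \cdot 1\right)^{2} = \left(35 \cdot 2 \cdot 1\right)^{2} = \left(70 \cdot 1\right)^{2} = 70^{2} = 4900$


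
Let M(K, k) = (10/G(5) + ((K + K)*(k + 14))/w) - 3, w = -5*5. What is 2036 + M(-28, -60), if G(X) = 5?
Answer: 48299/25 ≈ 1932.0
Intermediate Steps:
w = -25
M(K, k) = -1 - 2*K*(14 + k)/25 (M(K, k) = (10/5 + ((K + K)*(k + 14))/(-25)) - 3 = (10*(⅕) + ((2*K)*(14 + k))*(-1/25)) - 3 = (2 + (2*K*(14 + k))*(-1/25)) - 3 = (2 - 2*K*(14 + k)/25) - 3 = -1 - 2*K*(14 + k)/25)
2036 + M(-28, -60) = 2036 + (-1 - 28/25*(-28) - 2/25*(-28)*(-60)) = 2036 + (-1 + 784/25 - 672/5) = 2036 - 2601/25 = 48299/25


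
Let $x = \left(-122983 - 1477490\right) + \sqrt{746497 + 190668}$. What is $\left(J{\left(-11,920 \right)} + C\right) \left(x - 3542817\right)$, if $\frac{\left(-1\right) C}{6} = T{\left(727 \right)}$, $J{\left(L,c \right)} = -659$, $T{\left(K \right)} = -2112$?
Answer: $-61786342770 + 12013 \sqrt{937165} \approx -6.1775 \cdot 10^{10}$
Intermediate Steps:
$x = -1600473 + \sqrt{937165} \approx -1.5995 \cdot 10^{6}$
$C = 12672$ ($C = \left(-6\right) \left(-2112\right) = 12672$)
$\left(J{\left(-11,920 \right)} + C\right) \left(x - 3542817\right) = \left(-659 + 12672\right) \left(\left(-1600473 + \sqrt{937165}\right) - 3542817\right) = 12013 \left(-5143290 + \sqrt{937165}\right) = -61786342770 + 12013 \sqrt{937165}$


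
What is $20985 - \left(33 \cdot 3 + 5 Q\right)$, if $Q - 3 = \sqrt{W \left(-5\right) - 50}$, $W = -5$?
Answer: $20871 - 25 i \approx 20871.0 - 25.0 i$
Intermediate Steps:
$Q = 3 + 5 i$ ($Q = 3 + \sqrt{\left(-5\right) \left(-5\right) - 50} = 3 + \sqrt{25 - 50} = 3 + \sqrt{-25} = 3 + 5 i \approx 3.0 + 5.0 i$)
$20985 - \left(33 \cdot 3 + 5 Q\right) = 20985 - \left(33 \cdot 3 + 5 \left(3 + 5 i\right)\right) = 20985 - \left(99 + \left(15 + 25 i\right)\right) = 20985 - \left(114 + 25 i\right) = 20871 - 25 i$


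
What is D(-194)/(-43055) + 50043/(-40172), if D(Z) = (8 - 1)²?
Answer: -2156569793/1729605460 ≈ -1.2469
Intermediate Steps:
D(Z) = 49 (D(Z) = 7² = 49)
D(-194)/(-43055) + 50043/(-40172) = 49/(-43055) + 50043/(-40172) = 49*(-1/43055) + 50043*(-1/40172) = -49/43055 - 50043/40172 = -2156569793/1729605460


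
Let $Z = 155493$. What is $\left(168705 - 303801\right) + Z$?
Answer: $20397$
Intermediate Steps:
$\left(168705 - 303801\right) + Z = \left(168705 - 303801\right) + 155493 = -135096 + 155493 = 20397$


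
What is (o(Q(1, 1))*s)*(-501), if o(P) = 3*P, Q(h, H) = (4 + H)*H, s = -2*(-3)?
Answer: -45090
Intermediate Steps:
s = 6
Q(h, H) = H*(4 + H)
(o(Q(1, 1))*s)*(-501) = ((3*(1*(4 + 1)))*6)*(-501) = ((3*(1*5))*6)*(-501) = ((3*5)*6)*(-501) = (15*6)*(-501) = 90*(-501) = -45090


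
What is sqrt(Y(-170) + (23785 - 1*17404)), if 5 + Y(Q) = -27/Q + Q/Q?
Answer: sqrt(184299890)/170 ≈ 79.857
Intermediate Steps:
Y(Q) = -4 - 27/Q (Y(Q) = -5 + (-27/Q + Q/Q) = -5 + (-27/Q + 1) = -5 + (1 - 27/Q) = -4 - 27/Q)
sqrt(Y(-170) + (23785 - 1*17404)) = sqrt((-4 - 27/(-170)) + (23785 - 1*17404)) = sqrt((-4 - 27*(-1/170)) + (23785 - 17404)) = sqrt((-4 + 27/170) + 6381) = sqrt(-653/170 + 6381) = sqrt(1084117/170) = sqrt(184299890)/170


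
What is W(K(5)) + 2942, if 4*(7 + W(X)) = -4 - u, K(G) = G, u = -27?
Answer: 11763/4 ≈ 2940.8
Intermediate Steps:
W(X) = -5/4 (W(X) = -7 + (-4 - 1*(-27))/4 = -7 + (-4 + 27)/4 = -7 + (1/4)*23 = -7 + 23/4 = -5/4)
W(K(5)) + 2942 = -5/4 + 2942 = 11763/4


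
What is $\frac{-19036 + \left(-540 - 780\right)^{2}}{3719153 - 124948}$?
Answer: $\frac{1723364}{3594205} \approx 0.47948$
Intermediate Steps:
$\frac{-19036 + \left(-540 - 780\right)^{2}}{3719153 - 124948} = \frac{-19036 + \left(-540 - 780\right)^{2}}{3594205} = \left(-19036 + \left(-1320\right)^{2}\right) \frac{1}{3594205} = \left(-19036 + 1742400\right) \frac{1}{3594205} = 1723364 \cdot \frac{1}{3594205} = \frac{1723364}{3594205}$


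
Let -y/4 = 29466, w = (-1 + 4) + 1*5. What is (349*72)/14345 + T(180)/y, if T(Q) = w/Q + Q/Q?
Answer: 5331008897/3043366344 ≈ 1.7517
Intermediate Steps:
w = 8 (w = 3 + 5 = 8)
y = -117864 (y = -4*29466 = -117864)
T(Q) = 1 + 8/Q (T(Q) = 8/Q + Q/Q = 8/Q + 1 = 1 + 8/Q)
(349*72)/14345 + T(180)/y = (349*72)/14345 + ((8 + 180)/180)/(-117864) = 25128*(1/14345) + ((1/180)*188)*(-1/117864) = 25128/14345 + (47/45)*(-1/117864) = 25128/14345 - 47/5303880 = 5331008897/3043366344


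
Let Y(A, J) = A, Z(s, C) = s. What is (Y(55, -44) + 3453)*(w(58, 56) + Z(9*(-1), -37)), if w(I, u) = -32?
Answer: -143828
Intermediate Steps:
(Y(55, -44) + 3453)*(w(58, 56) + Z(9*(-1), -37)) = (55 + 3453)*(-32 + 9*(-1)) = 3508*(-32 - 9) = 3508*(-41) = -143828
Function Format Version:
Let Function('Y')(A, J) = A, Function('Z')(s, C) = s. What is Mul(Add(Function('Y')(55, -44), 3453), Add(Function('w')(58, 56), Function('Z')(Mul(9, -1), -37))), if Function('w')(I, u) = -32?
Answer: -143828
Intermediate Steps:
Mul(Add(Function('Y')(55, -44), 3453), Add(Function('w')(58, 56), Function('Z')(Mul(9, -1), -37))) = Mul(Add(55, 3453), Add(-32, Mul(9, -1))) = Mul(3508, Add(-32, -9)) = Mul(3508, -41) = -143828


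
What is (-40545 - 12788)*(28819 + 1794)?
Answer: -1632683129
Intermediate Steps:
(-40545 - 12788)*(28819 + 1794) = -53333*30613 = -1632683129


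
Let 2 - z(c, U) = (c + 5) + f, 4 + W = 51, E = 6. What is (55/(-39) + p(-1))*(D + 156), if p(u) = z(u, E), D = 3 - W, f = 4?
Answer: -32368/39 ≈ -829.95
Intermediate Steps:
W = 47 (W = -4 + 51 = 47)
D = -44 (D = 3 - 1*47 = 3 - 47 = -44)
z(c, U) = -7 - c (z(c, U) = 2 - ((c + 5) + 4) = 2 - ((5 + c) + 4) = 2 - (9 + c) = 2 + (-9 - c) = -7 - c)
p(u) = -7 - u
(55/(-39) + p(-1))*(D + 156) = (55/(-39) + (-7 - 1*(-1)))*(-44 + 156) = (55*(-1/39) + (-7 + 1))*112 = (-55/39 - 6)*112 = -289/39*112 = -32368/39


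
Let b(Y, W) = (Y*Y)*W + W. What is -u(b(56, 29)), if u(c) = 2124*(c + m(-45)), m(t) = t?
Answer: -193131072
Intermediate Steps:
b(Y, W) = W + W*Y**2 (b(Y, W) = Y**2*W + W = W*Y**2 + W = W + W*Y**2)
u(c) = -95580 + 2124*c (u(c) = 2124*(c - 45) = 2124*(-45 + c) = -95580 + 2124*c)
-u(b(56, 29)) = -(-95580 + 2124*(29*(1 + 56**2))) = -(-95580 + 2124*(29*(1 + 3136))) = -(-95580 + 2124*(29*3137)) = -(-95580 + 2124*90973) = -(-95580 + 193226652) = -1*193131072 = -193131072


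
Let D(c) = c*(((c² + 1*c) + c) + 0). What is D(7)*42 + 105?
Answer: 18627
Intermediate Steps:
D(c) = c*(c² + 2*c) (D(c) = c*(((c² + c) + c) + 0) = c*(((c + c²) + c) + 0) = c*((c² + 2*c) + 0) = c*(c² + 2*c))
D(7)*42 + 105 = (7²*(2 + 7))*42 + 105 = (49*9)*42 + 105 = 441*42 + 105 = 18522 + 105 = 18627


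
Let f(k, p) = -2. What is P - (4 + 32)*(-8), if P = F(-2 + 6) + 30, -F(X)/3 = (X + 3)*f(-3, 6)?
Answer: 360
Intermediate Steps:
F(X) = 18 + 6*X (F(X) = -3*(X + 3)*(-2) = -3*(3 + X)*(-2) = -3*(-6 - 2*X) = 18 + 6*X)
P = 72 (P = (18 + 6*(-2 + 6)) + 30 = (18 + 6*4) + 30 = (18 + 24) + 30 = 42 + 30 = 72)
P - (4 + 32)*(-8) = 72 - (4 + 32)*(-8) = 72 - 36*(-8) = 72 - 1*(-288) = 72 + 288 = 360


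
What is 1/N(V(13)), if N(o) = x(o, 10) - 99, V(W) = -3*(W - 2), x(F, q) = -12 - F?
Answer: -1/78 ≈ -0.012821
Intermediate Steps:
V(W) = 6 - 3*W (V(W) = -3*(-2 + W) = 6 - 3*W)
N(o) = -111 - o (N(o) = (-12 - o) - 99 = -111 - o)
1/N(V(13)) = 1/(-111 - (6 - 3*13)) = 1/(-111 - (6 - 39)) = 1/(-111 - 1*(-33)) = 1/(-111 + 33) = 1/(-78) = -1/78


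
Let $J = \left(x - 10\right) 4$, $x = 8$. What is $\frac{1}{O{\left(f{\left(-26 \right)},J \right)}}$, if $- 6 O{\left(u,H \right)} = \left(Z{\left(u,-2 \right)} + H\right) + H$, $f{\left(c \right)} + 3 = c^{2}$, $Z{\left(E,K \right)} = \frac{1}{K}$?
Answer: $\frac{4}{11} \approx 0.36364$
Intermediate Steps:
$f{\left(c \right)} = -3 + c^{2}$
$J = -8$ ($J = \left(8 - 10\right) 4 = \left(-2\right) 4 = -8$)
$O{\left(u,H \right)} = \frac{1}{12} - \frac{H}{3}$ ($O{\left(u,H \right)} = - \frac{\left(\frac{1}{-2} + H\right) + H}{6} = - \frac{\left(- \frac{1}{2} + H\right) + H}{6} = - \frac{- \frac{1}{2} + 2 H}{6} = \frac{1}{12} - \frac{H}{3}$)
$\frac{1}{O{\left(f{\left(-26 \right)},J \right)}} = \frac{1}{\frac{1}{12} - - \frac{8}{3}} = \frac{1}{\frac{1}{12} + \frac{8}{3}} = \frac{1}{\frac{11}{4}} = \frac{4}{11}$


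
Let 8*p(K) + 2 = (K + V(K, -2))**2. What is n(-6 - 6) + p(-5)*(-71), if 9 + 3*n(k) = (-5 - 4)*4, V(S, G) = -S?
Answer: 11/4 ≈ 2.7500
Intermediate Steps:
p(K) = -1/4 (p(K) = -1/4 + (K - K)**2/8 = -1/4 + (1/8)*0**2 = -1/4 + (1/8)*0 = -1/4 + 0 = -1/4)
n(k) = -15 (n(k) = -3 + ((-5 - 4)*4)/3 = -3 + (-9*4)/3 = -3 + (1/3)*(-36) = -3 - 12 = -15)
n(-6 - 6) + p(-5)*(-71) = -15 - 1/4*(-71) = -15 + 71/4 = 11/4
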